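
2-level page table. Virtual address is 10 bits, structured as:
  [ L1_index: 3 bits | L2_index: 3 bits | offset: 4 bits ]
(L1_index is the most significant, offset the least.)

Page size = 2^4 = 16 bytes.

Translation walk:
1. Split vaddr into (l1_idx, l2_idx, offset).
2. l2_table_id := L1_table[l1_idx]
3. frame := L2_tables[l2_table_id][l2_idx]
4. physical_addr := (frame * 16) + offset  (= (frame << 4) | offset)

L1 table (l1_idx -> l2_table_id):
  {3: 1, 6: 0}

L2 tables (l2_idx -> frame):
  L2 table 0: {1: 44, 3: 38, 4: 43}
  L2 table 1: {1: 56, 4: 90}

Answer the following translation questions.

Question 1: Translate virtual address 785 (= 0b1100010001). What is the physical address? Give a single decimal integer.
vaddr = 785 = 0b1100010001
Split: l1_idx=6, l2_idx=1, offset=1
L1[6] = 0
L2[0][1] = 44
paddr = 44 * 16 + 1 = 705

Answer: 705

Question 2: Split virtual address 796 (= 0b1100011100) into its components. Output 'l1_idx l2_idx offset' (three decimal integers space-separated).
vaddr = 796 = 0b1100011100
  top 3 bits -> l1_idx = 6
  next 3 bits -> l2_idx = 1
  bottom 4 bits -> offset = 12

Answer: 6 1 12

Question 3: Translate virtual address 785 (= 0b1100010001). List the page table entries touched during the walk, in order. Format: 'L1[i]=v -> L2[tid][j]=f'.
Answer: L1[6]=0 -> L2[0][1]=44

Derivation:
vaddr = 785 = 0b1100010001
Split: l1_idx=6, l2_idx=1, offset=1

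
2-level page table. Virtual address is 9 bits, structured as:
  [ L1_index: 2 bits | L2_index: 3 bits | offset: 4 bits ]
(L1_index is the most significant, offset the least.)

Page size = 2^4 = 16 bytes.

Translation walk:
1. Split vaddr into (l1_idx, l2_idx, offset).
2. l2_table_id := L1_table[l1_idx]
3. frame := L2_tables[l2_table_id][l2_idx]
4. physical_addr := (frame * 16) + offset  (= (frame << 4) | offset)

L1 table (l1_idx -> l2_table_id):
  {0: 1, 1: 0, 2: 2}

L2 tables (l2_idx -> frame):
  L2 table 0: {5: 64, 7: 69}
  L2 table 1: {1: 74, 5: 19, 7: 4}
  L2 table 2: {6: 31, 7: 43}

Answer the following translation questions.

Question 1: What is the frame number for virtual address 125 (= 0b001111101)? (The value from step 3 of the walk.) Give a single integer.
Answer: 4

Derivation:
vaddr = 125: l1_idx=0, l2_idx=7
L1[0] = 1; L2[1][7] = 4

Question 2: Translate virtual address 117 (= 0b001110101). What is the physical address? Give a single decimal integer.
vaddr = 117 = 0b001110101
Split: l1_idx=0, l2_idx=7, offset=5
L1[0] = 1
L2[1][7] = 4
paddr = 4 * 16 + 5 = 69

Answer: 69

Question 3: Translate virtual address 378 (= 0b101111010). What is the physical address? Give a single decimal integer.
vaddr = 378 = 0b101111010
Split: l1_idx=2, l2_idx=7, offset=10
L1[2] = 2
L2[2][7] = 43
paddr = 43 * 16 + 10 = 698

Answer: 698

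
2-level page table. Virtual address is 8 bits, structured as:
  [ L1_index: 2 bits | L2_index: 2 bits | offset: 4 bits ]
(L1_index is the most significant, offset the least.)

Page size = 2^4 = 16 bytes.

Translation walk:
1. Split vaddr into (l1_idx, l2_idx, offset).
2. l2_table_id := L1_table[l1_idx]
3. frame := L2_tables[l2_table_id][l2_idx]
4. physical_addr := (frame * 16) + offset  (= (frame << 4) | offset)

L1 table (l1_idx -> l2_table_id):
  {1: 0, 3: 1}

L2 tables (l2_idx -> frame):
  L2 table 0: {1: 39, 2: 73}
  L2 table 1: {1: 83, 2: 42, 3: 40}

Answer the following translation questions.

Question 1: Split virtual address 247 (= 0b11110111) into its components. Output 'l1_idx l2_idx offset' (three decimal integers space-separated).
vaddr = 247 = 0b11110111
  top 2 bits -> l1_idx = 3
  next 2 bits -> l2_idx = 3
  bottom 4 bits -> offset = 7

Answer: 3 3 7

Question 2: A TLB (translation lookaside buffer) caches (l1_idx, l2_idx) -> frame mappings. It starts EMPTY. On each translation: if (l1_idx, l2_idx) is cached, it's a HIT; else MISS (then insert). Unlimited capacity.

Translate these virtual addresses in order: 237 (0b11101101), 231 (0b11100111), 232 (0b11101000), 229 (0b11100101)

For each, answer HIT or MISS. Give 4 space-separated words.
vaddr=237: (3,2) not in TLB -> MISS, insert
vaddr=231: (3,2) in TLB -> HIT
vaddr=232: (3,2) in TLB -> HIT
vaddr=229: (3,2) in TLB -> HIT

Answer: MISS HIT HIT HIT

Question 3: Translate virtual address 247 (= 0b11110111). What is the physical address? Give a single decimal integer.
Answer: 647

Derivation:
vaddr = 247 = 0b11110111
Split: l1_idx=3, l2_idx=3, offset=7
L1[3] = 1
L2[1][3] = 40
paddr = 40 * 16 + 7 = 647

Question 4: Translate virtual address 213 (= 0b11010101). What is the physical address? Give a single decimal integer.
Answer: 1333

Derivation:
vaddr = 213 = 0b11010101
Split: l1_idx=3, l2_idx=1, offset=5
L1[3] = 1
L2[1][1] = 83
paddr = 83 * 16 + 5 = 1333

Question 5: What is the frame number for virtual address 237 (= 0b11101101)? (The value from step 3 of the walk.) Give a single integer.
vaddr = 237: l1_idx=3, l2_idx=2
L1[3] = 1; L2[1][2] = 42

Answer: 42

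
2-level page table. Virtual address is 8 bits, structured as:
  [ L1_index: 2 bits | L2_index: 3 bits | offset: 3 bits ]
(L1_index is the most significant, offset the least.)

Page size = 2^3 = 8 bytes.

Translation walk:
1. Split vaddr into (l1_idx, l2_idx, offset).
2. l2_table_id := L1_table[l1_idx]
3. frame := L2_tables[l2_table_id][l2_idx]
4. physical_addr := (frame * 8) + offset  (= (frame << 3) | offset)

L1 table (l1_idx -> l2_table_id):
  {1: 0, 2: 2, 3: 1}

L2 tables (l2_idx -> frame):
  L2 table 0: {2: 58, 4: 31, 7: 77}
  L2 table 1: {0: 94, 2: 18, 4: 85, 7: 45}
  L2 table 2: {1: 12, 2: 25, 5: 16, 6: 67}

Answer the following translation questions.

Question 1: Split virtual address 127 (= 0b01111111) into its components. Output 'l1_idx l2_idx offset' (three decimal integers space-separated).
vaddr = 127 = 0b01111111
  top 2 bits -> l1_idx = 1
  next 3 bits -> l2_idx = 7
  bottom 3 bits -> offset = 7

Answer: 1 7 7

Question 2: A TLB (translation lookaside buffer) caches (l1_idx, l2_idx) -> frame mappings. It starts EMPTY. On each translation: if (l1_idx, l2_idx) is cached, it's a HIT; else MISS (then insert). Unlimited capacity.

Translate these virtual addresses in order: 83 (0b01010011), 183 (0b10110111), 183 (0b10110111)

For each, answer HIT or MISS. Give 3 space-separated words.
Answer: MISS MISS HIT

Derivation:
vaddr=83: (1,2) not in TLB -> MISS, insert
vaddr=183: (2,6) not in TLB -> MISS, insert
vaddr=183: (2,6) in TLB -> HIT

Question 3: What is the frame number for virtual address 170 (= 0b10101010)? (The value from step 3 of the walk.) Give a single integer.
vaddr = 170: l1_idx=2, l2_idx=5
L1[2] = 2; L2[2][5] = 16

Answer: 16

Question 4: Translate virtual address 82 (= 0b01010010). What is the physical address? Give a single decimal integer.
vaddr = 82 = 0b01010010
Split: l1_idx=1, l2_idx=2, offset=2
L1[1] = 0
L2[0][2] = 58
paddr = 58 * 8 + 2 = 466

Answer: 466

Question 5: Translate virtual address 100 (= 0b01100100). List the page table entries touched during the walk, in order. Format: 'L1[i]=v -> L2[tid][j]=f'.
vaddr = 100 = 0b01100100
Split: l1_idx=1, l2_idx=4, offset=4

Answer: L1[1]=0 -> L2[0][4]=31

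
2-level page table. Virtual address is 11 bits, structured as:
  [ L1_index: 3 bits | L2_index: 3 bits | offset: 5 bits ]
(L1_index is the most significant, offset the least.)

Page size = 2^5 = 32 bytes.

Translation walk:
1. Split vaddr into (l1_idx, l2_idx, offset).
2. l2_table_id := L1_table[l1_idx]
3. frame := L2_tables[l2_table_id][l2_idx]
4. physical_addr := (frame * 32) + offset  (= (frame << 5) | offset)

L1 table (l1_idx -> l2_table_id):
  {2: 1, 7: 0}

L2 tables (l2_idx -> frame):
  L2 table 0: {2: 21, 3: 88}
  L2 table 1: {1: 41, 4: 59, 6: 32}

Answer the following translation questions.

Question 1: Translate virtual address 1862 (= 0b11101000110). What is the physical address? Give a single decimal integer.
Answer: 678

Derivation:
vaddr = 1862 = 0b11101000110
Split: l1_idx=7, l2_idx=2, offset=6
L1[7] = 0
L2[0][2] = 21
paddr = 21 * 32 + 6 = 678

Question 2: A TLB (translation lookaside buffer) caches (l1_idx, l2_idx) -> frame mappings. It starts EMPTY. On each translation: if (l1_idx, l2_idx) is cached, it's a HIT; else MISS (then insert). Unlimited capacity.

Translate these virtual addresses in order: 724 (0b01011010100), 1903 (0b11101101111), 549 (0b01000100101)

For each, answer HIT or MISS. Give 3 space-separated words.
Answer: MISS MISS MISS

Derivation:
vaddr=724: (2,6) not in TLB -> MISS, insert
vaddr=1903: (7,3) not in TLB -> MISS, insert
vaddr=549: (2,1) not in TLB -> MISS, insert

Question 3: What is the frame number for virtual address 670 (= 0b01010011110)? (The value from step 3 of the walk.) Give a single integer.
Answer: 59

Derivation:
vaddr = 670: l1_idx=2, l2_idx=4
L1[2] = 1; L2[1][4] = 59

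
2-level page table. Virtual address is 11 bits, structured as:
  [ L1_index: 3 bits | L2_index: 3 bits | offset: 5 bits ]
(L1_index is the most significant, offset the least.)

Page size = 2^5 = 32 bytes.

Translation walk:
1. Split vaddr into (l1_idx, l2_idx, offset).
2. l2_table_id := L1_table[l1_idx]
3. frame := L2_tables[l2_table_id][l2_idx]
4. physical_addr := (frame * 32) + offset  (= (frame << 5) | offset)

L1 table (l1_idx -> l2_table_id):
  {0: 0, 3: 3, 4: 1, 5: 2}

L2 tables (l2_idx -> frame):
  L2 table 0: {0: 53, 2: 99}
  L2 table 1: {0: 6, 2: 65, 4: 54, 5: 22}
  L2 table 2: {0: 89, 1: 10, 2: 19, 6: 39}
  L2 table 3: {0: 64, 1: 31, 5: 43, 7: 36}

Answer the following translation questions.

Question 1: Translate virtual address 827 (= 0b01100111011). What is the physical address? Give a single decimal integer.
Answer: 1019

Derivation:
vaddr = 827 = 0b01100111011
Split: l1_idx=3, l2_idx=1, offset=27
L1[3] = 3
L2[3][1] = 31
paddr = 31 * 32 + 27 = 1019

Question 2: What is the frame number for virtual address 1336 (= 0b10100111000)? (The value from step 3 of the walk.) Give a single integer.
vaddr = 1336: l1_idx=5, l2_idx=1
L1[5] = 2; L2[2][1] = 10

Answer: 10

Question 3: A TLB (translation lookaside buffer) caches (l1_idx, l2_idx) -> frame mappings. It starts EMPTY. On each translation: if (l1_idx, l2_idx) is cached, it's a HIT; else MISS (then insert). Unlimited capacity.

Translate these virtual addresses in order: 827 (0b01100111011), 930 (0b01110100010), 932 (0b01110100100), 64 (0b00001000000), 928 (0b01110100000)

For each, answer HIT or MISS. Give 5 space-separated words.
Answer: MISS MISS HIT MISS HIT

Derivation:
vaddr=827: (3,1) not in TLB -> MISS, insert
vaddr=930: (3,5) not in TLB -> MISS, insert
vaddr=932: (3,5) in TLB -> HIT
vaddr=64: (0,2) not in TLB -> MISS, insert
vaddr=928: (3,5) in TLB -> HIT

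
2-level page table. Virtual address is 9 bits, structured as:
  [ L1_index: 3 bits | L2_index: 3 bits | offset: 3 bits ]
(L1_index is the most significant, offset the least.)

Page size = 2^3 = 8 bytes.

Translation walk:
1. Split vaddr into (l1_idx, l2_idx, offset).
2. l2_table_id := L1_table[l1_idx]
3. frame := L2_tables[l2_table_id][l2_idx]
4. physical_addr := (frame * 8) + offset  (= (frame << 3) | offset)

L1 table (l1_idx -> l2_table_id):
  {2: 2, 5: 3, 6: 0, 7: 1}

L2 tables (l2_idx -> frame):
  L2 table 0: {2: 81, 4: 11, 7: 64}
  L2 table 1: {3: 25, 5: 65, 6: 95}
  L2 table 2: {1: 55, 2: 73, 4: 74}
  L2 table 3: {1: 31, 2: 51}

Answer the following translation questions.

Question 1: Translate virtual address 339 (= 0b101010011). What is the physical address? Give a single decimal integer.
Answer: 411

Derivation:
vaddr = 339 = 0b101010011
Split: l1_idx=5, l2_idx=2, offset=3
L1[5] = 3
L2[3][2] = 51
paddr = 51 * 8 + 3 = 411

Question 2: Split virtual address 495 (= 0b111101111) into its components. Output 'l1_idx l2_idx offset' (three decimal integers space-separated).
Answer: 7 5 7

Derivation:
vaddr = 495 = 0b111101111
  top 3 bits -> l1_idx = 7
  next 3 bits -> l2_idx = 5
  bottom 3 bits -> offset = 7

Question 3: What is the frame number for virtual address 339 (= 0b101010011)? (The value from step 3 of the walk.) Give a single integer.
vaddr = 339: l1_idx=5, l2_idx=2
L1[5] = 3; L2[3][2] = 51

Answer: 51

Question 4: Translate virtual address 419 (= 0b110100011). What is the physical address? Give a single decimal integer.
vaddr = 419 = 0b110100011
Split: l1_idx=6, l2_idx=4, offset=3
L1[6] = 0
L2[0][4] = 11
paddr = 11 * 8 + 3 = 91

Answer: 91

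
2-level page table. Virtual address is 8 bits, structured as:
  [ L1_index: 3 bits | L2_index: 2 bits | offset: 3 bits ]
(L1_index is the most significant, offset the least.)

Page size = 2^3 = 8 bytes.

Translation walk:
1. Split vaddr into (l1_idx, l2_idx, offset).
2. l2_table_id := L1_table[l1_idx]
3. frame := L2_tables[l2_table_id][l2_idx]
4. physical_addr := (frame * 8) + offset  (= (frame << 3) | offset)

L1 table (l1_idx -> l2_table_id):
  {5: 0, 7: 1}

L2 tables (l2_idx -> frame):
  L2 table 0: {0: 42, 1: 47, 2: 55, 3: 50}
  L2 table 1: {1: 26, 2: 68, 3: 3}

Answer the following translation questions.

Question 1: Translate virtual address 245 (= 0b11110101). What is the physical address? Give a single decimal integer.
vaddr = 245 = 0b11110101
Split: l1_idx=7, l2_idx=2, offset=5
L1[7] = 1
L2[1][2] = 68
paddr = 68 * 8 + 5 = 549

Answer: 549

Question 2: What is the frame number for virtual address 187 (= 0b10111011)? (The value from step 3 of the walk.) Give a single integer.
vaddr = 187: l1_idx=5, l2_idx=3
L1[5] = 0; L2[0][3] = 50

Answer: 50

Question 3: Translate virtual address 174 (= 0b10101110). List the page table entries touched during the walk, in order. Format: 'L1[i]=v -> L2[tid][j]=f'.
vaddr = 174 = 0b10101110
Split: l1_idx=5, l2_idx=1, offset=6

Answer: L1[5]=0 -> L2[0][1]=47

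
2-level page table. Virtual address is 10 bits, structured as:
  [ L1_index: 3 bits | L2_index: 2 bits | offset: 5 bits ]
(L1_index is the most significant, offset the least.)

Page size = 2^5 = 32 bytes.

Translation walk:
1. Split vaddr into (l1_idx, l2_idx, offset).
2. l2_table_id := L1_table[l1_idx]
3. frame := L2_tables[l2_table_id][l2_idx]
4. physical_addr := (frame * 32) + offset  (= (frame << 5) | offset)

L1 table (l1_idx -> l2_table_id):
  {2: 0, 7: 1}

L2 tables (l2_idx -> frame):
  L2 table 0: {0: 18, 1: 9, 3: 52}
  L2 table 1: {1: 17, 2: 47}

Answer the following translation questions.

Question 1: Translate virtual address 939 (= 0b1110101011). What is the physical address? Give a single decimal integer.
vaddr = 939 = 0b1110101011
Split: l1_idx=7, l2_idx=1, offset=11
L1[7] = 1
L2[1][1] = 17
paddr = 17 * 32 + 11 = 555

Answer: 555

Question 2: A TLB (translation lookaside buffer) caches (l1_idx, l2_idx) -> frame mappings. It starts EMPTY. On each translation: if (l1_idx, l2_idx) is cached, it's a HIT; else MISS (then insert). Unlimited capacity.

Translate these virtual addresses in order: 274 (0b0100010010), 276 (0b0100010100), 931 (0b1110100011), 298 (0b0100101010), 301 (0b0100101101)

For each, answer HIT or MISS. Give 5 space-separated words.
Answer: MISS HIT MISS MISS HIT

Derivation:
vaddr=274: (2,0) not in TLB -> MISS, insert
vaddr=276: (2,0) in TLB -> HIT
vaddr=931: (7,1) not in TLB -> MISS, insert
vaddr=298: (2,1) not in TLB -> MISS, insert
vaddr=301: (2,1) in TLB -> HIT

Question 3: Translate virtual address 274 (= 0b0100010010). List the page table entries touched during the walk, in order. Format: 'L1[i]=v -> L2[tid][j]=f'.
Answer: L1[2]=0 -> L2[0][0]=18

Derivation:
vaddr = 274 = 0b0100010010
Split: l1_idx=2, l2_idx=0, offset=18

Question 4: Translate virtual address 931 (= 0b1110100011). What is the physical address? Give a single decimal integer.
Answer: 547

Derivation:
vaddr = 931 = 0b1110100011
Split: l1_idx=7, l2_idx=1, offset=3
L1[7] = 1
L2[1][1] = 17
paddr = 17 * 32 + 3 = 547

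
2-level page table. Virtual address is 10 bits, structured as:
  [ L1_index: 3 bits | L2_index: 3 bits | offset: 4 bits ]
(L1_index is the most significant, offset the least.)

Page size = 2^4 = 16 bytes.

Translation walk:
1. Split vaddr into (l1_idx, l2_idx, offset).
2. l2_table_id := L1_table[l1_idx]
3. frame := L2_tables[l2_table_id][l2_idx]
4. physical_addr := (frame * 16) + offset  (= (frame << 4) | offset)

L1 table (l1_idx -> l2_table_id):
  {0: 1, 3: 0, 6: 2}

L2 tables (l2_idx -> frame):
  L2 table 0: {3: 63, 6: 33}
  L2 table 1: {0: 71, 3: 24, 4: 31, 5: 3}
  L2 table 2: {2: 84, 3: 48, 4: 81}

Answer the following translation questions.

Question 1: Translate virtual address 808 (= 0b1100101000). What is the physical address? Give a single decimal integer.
Answer: 1352

Derivation:
vaddr = 808 = 0b1100101000
Split: l1_idx=6, l2_idx=2, offset=8
L1[6] = 2
L2[2][2] = 84
paddr = 84 * 16 + 8 = 1352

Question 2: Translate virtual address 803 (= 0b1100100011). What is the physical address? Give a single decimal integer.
Answer: 1347

Derivation:
vaddr = 803 = 0b1100100011
Split: l1_idx=6, l2_idx=2, offset=3
L1[6] = 2
L2[2][2] = 84
paddr = 84 * 16 + 3 = 1347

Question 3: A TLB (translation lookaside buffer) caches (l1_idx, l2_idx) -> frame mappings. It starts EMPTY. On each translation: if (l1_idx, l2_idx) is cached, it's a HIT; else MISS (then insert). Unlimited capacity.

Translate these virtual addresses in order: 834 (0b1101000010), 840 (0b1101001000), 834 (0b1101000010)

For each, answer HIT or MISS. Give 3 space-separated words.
vaddr=834: (6,4) not in TLB -> MISS, insert
vaddr=840: (6,4) in TLB -> HIT
vaddr=834: (6,4) in TLB -> HIT

Answer: MISS HIT HIT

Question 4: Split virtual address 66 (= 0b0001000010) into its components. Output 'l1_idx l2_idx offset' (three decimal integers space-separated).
Answer: 0 4 2

Derivation:
vaddr = 66 = 0b0001000010
  top 3 bits -> l1_idx = 0
  next 3 bits -> l2_idx = 4
  bottom 4 bits -> offset = 2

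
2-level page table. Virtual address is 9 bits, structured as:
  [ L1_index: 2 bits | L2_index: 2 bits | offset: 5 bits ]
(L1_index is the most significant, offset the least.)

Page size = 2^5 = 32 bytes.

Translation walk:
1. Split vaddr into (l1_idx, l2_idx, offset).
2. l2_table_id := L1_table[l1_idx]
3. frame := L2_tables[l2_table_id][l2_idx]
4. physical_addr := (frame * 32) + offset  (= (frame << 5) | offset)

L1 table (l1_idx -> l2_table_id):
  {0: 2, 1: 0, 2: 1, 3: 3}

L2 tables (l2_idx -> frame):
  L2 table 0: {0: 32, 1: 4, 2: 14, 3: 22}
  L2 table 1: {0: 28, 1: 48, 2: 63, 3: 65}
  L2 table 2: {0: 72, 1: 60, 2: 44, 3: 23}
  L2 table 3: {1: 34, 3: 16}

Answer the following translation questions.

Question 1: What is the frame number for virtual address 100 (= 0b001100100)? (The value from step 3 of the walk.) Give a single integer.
Answer: 23

Derivation:
vaddr = 100: l1_idx=0, l2_idx=3
L1[0] = 2; L2[2][3] = 23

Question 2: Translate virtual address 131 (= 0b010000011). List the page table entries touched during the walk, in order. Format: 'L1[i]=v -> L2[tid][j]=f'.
Answer: L1[1]=0 -> L2[0][0]=32

Derivation:
vaddr = 131 = 0b010000011
Split: l1_idx=1, l2_idx=0, offset=3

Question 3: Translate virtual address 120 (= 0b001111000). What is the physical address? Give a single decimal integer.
Answer: 760

Derivation:
vaddr = 120 = 0b001111000
Split: l1_idx=0, l2_idx=3, offset=24
L1[0] = 2
L2[2][3] = 23
paddr = 23 * 32 + 24 = 760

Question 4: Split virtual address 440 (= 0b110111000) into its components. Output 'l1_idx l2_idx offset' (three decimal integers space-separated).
vaddr = 440 = 0b110111000
  top 2 bits -> l1_idx = 3
  next 2 bits -> l2_idx = 1
  bottom 5 bits -> offset = 24

Answer: 3 1 24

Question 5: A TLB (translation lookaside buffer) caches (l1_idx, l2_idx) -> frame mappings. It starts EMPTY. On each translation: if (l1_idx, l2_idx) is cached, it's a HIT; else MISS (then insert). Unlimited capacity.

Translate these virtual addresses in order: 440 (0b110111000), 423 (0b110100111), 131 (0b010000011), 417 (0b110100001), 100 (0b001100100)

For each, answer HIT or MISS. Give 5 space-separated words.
vaddr=440: (3,1) not in TLB -> MISS, insert
vaddr=423: (3,1) in TLB -> HIT
vaddr=131: (1,0) not in TLB -> MISS, insert
vaddr=417: (3,1) in TLB -> HIT
vaddr=100: (0,3) not in TLB -> MISS, insert

Answer: MISS HIT MISS HIT MISS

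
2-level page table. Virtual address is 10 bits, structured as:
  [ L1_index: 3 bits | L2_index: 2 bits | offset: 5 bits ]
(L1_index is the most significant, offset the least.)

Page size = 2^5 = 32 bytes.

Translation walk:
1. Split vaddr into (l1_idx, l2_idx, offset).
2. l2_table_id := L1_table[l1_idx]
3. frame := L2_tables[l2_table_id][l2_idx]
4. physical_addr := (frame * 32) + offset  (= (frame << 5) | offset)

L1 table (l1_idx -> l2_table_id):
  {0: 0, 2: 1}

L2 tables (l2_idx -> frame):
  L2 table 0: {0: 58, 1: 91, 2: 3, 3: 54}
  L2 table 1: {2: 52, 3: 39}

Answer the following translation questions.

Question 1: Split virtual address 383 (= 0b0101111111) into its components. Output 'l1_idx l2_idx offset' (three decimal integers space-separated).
Answer: 2 3 31

Derivation:
vaddr = 383 = 0b0101111111
  top 3 bits -> l1_idx = 2
  next 2 bits -> l2_idx = 3
  bottom 5 bits -> offset = 31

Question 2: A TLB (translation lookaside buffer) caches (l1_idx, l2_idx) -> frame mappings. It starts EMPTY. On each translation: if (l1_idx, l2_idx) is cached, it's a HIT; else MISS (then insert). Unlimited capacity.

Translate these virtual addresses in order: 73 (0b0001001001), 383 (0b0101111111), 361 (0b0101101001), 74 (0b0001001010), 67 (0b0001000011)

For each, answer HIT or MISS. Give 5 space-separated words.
vaddr=73: (0,2) not in TLB -> MISS, insert
vaddr=383: (2,3) not in TLB -> MISS, insert
vaddr=361: (2,3) in TLB -> HIT
vaddr=74: (0,2) in TLB -> HIT
vaddr=67: (0,2) in TLB -> HIT

Answer: MISS MISS HIT HIT HIT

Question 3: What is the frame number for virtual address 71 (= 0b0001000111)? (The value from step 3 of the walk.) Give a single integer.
Answer: 3

Derivation:
vaddr = 71: l1_idx=0, l2_idx=2
L1[0] = 0; L2[0][2] = 3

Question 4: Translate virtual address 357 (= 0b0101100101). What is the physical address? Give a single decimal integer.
Answer: 1253

Derivation:
vaddr = 357 = 0b0101100101
Split: l1_idx=2, l2_idx=3, offset=5
L1[2] = 1
L2[1][3] = 39
paddr = 39 * 32 + 5 = 1253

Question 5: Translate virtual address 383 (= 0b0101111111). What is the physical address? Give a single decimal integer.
Answer: 1279

Derivation:
vaddr = 383 = 0b0101111111
Split: l1_idx=2, l2_idx=3, offset=31
L1[2] = 1
L2[1][3] = 39
paddr = 39 * 32 + 31 = 1279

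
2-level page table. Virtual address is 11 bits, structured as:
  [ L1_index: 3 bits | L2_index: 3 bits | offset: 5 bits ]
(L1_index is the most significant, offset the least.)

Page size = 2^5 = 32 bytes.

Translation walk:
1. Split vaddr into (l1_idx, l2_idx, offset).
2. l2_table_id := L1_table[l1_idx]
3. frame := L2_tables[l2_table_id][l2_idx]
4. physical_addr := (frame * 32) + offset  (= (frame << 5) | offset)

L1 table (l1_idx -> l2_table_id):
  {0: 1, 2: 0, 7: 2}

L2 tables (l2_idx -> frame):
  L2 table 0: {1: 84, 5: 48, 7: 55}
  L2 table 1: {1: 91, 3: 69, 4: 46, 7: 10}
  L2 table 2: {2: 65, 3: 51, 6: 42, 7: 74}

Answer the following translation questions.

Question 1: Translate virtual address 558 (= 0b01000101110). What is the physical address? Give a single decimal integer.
Answer: 2702

Derivation:
vaddr = 558 = 0b01000101110
Split: l1_idx=2, l2_idx=1, offset=14
L1[2] = 0
L2[0][1] = 84
paddr = 84 * 32 + 14 = 2702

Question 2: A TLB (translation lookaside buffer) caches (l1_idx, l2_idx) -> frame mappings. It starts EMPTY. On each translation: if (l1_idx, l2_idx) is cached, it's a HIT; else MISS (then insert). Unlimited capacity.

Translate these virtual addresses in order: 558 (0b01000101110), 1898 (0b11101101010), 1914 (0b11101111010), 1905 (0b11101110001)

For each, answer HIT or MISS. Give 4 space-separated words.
vaddr=558: (2,1) not in TLB -> MISS, insert
vaddr=1898: (7,3) not in TLB -> MISS, insert
vaddr=1914: (7,3) in TLB -> HIT
vaddr=1905: (7,3) in TLB -> HIT

Answer: MISS MISS HIT HIT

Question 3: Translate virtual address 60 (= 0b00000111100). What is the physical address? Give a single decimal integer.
vaddr = 60 = 0b00000111100
Split: l1_idx=0, l2_idx=1, offset=28
L1[0] = 1
L2[1][1] = 91
paddr = 91 * 32 + 28 = 2940

Answer: 2940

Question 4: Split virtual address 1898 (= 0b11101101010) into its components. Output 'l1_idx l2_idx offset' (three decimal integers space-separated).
vaddr = 1898 = 0b11101101010
  top 3 bits -> l1_idx = 7
  next 3 bits -> l2_idx = 3
  bottom 5 bits -> offset = 10

Answer: 7 3 10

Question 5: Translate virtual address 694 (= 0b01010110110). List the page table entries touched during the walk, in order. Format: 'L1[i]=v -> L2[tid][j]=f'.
Answer: L1[2]=0 -> L2[0][5]=48

Derivation:
vaddr = 694 = 0b01010110110
Split: l1_idx=2, l2_idx=5, offset=22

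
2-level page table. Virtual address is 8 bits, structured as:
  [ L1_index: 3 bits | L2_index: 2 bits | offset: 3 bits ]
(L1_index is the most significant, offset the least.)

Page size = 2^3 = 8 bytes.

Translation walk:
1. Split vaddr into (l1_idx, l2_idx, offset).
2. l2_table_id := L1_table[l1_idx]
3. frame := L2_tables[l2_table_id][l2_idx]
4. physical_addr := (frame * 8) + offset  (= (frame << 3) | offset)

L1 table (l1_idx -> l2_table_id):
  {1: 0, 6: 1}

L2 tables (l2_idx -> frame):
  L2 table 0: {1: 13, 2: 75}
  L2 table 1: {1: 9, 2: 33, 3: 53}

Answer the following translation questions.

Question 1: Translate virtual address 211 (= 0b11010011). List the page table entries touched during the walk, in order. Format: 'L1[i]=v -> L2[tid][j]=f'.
vaddr = 211 = 0b11010011
Split: l1_idx=6, l2_idx=2, offset=3

Answer: L1[6]=1 -> L2[1][2]=33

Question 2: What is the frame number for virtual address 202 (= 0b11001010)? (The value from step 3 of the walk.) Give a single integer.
vaddr = 202: l1_idx=6, l2_idx=1
L1[6] = 1; L2[1][1] = 9

Answer: 9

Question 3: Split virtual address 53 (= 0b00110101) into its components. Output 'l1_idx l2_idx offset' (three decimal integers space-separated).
vaddr = 53 = 0b00110101
  top 3 bits -> l1_idx = 1
  next 2 bits -> l2_idx = 2
  bottom 3 bits -> offset = 5

Answer: 1 2 5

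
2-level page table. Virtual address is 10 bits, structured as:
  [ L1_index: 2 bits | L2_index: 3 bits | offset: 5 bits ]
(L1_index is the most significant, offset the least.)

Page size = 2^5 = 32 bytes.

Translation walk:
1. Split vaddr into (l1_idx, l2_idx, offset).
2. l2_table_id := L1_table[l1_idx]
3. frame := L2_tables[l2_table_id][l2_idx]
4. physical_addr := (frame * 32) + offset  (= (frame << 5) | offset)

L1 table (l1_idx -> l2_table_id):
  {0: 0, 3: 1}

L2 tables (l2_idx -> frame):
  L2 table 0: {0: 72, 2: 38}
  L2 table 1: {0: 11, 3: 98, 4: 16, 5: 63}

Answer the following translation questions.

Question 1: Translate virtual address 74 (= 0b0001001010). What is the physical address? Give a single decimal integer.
vaddr = 74 = 0b0001001010
Split: l1_idx=0, l2_idx=2, offset=10
L1[0] = 0
L2[0][2] = 38
paddr = 38 * 32 + 10 = 1226

Answer: 1226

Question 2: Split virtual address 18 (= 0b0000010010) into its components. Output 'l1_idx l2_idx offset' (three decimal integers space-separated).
vaddr = 18 = 0b0000010010
  top 2 bits -> l1_idx = 0
  next 3 bits -> l2_idx = 0
  bottom 5 bits -> offset = 18

Answer: 0 0 18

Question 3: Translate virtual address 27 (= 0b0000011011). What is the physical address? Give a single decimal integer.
vaddr = 27 = 0b0000011011
Split: l1_idx=0, l2_idx=0, offset=27
L1[0] = 0
L2[0][0] = 72
paddr = 72 * 32 + 27 = 2331

Answer: 2331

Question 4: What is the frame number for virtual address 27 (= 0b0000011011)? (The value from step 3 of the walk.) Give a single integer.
Answer: 72

Derivation:
vaddr = 27: l1_idx=0, l2_idx=0
L1[0] = 0; L2[0][0] = 72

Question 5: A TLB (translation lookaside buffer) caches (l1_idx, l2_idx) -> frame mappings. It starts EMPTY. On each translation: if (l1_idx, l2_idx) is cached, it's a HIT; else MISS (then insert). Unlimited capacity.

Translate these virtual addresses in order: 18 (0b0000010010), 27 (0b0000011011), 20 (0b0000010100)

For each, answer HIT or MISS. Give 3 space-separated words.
vaddr=18: (0,0) not in TLB -> MISS, insert
vaddr=27: (0,0) in TLB -> HIT
vaddr=20: (0,0) in TLB -> HIT

Answer: MISS HIT HIT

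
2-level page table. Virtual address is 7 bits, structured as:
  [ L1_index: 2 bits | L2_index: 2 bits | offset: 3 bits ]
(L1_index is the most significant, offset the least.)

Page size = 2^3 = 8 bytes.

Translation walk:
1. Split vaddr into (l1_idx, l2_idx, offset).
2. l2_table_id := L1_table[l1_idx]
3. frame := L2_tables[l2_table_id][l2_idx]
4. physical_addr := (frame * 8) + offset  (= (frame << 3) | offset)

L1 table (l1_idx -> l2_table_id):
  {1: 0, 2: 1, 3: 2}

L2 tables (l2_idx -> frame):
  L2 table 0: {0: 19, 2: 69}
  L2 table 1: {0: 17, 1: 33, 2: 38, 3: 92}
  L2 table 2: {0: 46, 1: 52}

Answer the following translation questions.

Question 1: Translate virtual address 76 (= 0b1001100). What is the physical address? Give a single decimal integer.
Answer: 268

Derivation:
vaddr = 76 = 0b1001100
Split: l1_idx=2, l2_idx=1, offset=4
L1[2] = 1
L2[1][1] = 33
paddr = 33 * 8 + 4 = 268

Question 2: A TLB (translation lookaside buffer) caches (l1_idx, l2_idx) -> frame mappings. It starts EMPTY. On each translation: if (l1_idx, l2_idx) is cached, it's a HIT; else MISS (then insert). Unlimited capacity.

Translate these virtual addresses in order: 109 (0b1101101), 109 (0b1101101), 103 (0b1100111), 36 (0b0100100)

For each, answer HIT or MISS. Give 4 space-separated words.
Answer: MISS HIT MISS MISS

Derivation:
vaddr=109: (3,1) not in TLB -> MISS, insert
vaddr=109: (3,1) in TLB -> HIT
vaddr=103: (3,0) not in TLB -> MISS, insert
vaddr=36: (1,0) not in TLB -> MISS, insert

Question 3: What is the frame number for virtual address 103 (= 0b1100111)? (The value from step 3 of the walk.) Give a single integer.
vaddr = 103: l1_idx=3, l2_idx=0
L1[3] = 2; L2[2][0] = 46

Answer: 46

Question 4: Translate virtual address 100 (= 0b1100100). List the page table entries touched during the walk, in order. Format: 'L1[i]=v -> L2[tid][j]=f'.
Answer: L1[3]=2 -> L2[2][0]=46

Derivation:
vaddr = 100 = 0b1100100
Split: l1_idx=3, l2_idx=0, offset=4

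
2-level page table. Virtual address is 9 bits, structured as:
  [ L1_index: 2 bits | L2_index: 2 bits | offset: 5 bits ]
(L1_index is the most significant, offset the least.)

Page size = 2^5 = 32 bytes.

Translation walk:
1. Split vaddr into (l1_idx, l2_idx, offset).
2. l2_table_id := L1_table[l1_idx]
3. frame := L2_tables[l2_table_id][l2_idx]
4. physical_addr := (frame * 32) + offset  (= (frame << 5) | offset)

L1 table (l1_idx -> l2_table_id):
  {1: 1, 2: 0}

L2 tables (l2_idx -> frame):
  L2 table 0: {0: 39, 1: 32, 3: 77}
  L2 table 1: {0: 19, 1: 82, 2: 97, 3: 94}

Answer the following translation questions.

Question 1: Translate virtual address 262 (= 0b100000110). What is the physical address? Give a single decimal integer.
vaddr = 262 = 0b100000110
Split: l1_idx=2, l2_idx=0, offset=6
L1[2] = 0
L2[0][0] = 39
paddr = 39 * 32 + 6 = 1254

Answer: 1254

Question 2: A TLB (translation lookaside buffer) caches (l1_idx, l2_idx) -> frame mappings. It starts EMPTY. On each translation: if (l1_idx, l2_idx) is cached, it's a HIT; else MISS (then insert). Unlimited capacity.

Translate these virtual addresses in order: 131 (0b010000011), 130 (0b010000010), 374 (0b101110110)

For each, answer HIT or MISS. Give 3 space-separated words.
Answer: MISS HIT MISS

Derivation:
vaddr=131: (1,0) not in TLB -> MISS, insert
vaddr=130: (1,0) in TLB -> HIT
vaddr=374: (2,3) not in TLB -> MISS, insert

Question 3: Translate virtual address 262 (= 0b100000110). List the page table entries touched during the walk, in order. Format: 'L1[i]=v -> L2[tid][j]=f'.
Answer: L1[2]=0 -> L2[0][0]=39

Derivation:
vaddr = 262 = 0b100000110
Split: l1_idx=2, l2_idx=0, offset=6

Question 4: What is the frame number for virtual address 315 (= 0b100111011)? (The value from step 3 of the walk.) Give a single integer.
Answer: 32

Derivation:
vaddr = 315: l1_idx=2, l2_idx=1
L1[2] = 0; L2[0][1] = 32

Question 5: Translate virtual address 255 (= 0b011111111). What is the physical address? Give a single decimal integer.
vaddr = 255 = 0b011111111
Split: l1_idx=1, l2_idx=3, offset=31
L1[1] = 1
L2[1][3] = 94
paddr = 94 * 32 + 31 = 3039

Answer: 3039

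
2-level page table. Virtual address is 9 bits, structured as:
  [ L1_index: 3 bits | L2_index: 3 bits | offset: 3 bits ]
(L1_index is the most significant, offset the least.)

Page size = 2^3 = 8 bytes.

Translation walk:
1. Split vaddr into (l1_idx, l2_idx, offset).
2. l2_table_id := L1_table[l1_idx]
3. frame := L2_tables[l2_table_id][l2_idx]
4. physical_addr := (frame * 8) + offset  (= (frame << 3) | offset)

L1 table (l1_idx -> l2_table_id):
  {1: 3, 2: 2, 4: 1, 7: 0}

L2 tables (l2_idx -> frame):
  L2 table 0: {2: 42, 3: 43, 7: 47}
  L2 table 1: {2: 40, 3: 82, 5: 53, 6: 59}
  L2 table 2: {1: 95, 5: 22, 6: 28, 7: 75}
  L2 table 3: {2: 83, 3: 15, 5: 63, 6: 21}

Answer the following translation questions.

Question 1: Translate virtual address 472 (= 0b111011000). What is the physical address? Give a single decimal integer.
Answer: 344

Derivation:
vaddr = 472 = 0b111011000
Split: l1_idx=7, l2_idx=3, offset=0
L1[7] = 0
L2[0][3] = 43
paddr = 43 * 8 + 0 = 344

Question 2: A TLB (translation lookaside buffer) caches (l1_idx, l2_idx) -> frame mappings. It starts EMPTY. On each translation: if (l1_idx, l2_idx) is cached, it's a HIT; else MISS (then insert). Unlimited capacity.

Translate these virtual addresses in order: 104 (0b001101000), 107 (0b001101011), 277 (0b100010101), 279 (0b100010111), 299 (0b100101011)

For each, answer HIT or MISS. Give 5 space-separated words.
vaddr=104: (1,5) not in TLB -> MISS, insert
vaddr=107: (1,5) in TLB -> HIT
vaddr=277: (4,2) not in TLB -> MISS, insert
vaddr=279: (4,2) in TLB -> HIT
vaddr=299: (4,5) not in TLB -> MISS, insert

Answer: MISS HIT MISS HIT MISS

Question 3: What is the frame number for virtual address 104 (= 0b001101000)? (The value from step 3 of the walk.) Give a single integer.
Answer: 63

Derivation:
vaddr = 104: l1_idx=1, l2_idx=5
L1[1] = 3; L2[3][5] = 63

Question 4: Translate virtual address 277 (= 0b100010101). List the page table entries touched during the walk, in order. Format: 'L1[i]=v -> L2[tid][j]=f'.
vaddr = 277 = 0b100010101
Split: l1_idx=4, l2_idx=2, offset=5

Answer: L1[4]=1 -> L2[1][2]=40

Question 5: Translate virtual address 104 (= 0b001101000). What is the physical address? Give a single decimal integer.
Answer: 504

Derivation:
vaddr = 104 = 0b001101000
Split: l1_idx=1, l2_idx=5, offset=0
L1[1] = 3
L2[3][5] = 63
paddr = 63 * 8 + 0 = 504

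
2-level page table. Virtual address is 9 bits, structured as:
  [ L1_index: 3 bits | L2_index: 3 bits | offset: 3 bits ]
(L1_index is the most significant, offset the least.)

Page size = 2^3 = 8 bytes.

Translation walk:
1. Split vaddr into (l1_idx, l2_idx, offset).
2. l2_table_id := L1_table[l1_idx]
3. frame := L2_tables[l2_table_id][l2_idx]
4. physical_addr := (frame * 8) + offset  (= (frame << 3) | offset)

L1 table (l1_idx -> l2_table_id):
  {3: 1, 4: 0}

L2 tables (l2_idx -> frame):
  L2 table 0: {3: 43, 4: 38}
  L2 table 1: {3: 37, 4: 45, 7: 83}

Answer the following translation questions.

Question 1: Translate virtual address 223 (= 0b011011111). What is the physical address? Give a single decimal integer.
vaddr = 223 = 0b011011111
Split: l1_idx=3, l2_idx=3, offset=7
L1[3] = 1
L2[1][3] = 37
paddr = 37 * 8 + 7 = 303

Answer: 303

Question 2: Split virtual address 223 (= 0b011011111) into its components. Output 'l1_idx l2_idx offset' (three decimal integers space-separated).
Answer: 3 3 7

Derivation:
vaddr = 223 = 0b011011111
  top 3 bits -> l1_idx = 3
  next 3 bits -> l2_idx = 3
  bottom 3 bits -> offset = 7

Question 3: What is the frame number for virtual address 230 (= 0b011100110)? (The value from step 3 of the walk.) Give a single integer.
Answer: 45

Derivation:
vaddr = 230: l1_idx=3, l2_idx=4
L1[3] = 1; L2[1][4] = 45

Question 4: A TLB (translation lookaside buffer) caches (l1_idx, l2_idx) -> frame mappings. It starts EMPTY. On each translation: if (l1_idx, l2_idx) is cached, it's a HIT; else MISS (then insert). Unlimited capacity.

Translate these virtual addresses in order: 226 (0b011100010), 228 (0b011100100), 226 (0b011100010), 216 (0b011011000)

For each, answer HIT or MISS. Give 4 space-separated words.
Answer: MISS HIT HIT MISS

Derivation:
vaddr=226: (3,4) not in TLB -> MISS, insert
vaddr=228: (3,4) in TLB -> HIT
vaddr=226: (3,4) in TLB -> HIT
vaddr=216: (3,3) not in TLB -> MISS, insert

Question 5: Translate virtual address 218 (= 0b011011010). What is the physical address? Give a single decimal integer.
vaddr = 218 = 0b011011010
Split: l1_idx=3, l2_idx=3, offset=2
L1[3] = 1
L2[1][3] = 37
paddr = 37 * 8 + 2 = 298

Answer: 298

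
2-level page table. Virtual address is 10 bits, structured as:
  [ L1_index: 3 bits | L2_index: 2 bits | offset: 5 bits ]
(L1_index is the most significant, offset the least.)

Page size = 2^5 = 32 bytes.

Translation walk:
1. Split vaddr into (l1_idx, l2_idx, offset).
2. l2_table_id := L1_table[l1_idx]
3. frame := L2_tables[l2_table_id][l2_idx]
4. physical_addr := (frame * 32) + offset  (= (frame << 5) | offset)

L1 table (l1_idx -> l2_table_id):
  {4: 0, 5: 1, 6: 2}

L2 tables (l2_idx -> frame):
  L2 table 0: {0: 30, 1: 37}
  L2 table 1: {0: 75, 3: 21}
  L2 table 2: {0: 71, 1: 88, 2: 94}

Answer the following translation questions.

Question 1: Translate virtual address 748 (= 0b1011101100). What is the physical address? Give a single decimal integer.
Answer: 684

Derivation:
vaddr = 748 = 0b1011101100
Split: l1_idx=5, l2_idx=3, offset=12
L1[5] = 1
L2[1][3] = 21
paddr = 21 * 32 + 12 = 684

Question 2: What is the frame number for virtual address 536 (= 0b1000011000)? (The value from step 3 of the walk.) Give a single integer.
vaddr = 536: l1_idx=4, l2_idx=0
L1[4] = 0; L2[0][0] = 30

Answer: 30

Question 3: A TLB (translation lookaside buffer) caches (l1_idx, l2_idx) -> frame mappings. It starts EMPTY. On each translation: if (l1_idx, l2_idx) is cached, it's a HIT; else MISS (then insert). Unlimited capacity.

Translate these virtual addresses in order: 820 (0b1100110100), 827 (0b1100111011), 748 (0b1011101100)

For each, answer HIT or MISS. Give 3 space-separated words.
vaddr=820: (6,1) not in TLB -> MISS, insert
vaddr=827: (6,1) in TLB -> HIT
vaddr=748: (5,3) not in TLB -> MISS, insert

Answer: MISS HIT MISS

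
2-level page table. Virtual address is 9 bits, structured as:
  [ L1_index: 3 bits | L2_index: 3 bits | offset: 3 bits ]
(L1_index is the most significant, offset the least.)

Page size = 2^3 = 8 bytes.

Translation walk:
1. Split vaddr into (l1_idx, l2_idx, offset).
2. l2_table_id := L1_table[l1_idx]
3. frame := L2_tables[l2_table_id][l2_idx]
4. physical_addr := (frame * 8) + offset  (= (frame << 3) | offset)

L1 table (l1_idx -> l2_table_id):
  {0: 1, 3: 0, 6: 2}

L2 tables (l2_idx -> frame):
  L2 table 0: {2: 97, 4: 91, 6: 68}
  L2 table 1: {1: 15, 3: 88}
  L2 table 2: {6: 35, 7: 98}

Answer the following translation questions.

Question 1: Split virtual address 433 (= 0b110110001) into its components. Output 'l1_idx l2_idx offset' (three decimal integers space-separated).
Answer: 6 6 1

Derivation:
vaddr = 433 = 0b110110001
  top 3 bits -> l1_idx = 6
  next 3 bits -> l2_idx = 6
  bottom 3 bits -> offset = 1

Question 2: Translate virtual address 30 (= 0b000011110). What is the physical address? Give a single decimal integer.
vaddr = 30 = 0b000011110
Split: l1_idx=0, l2_idx=3, offset=6
L1[0] = 1
L2[1][3] = 88
paddr = 88 * 8 + 6 = 710

Answer: 710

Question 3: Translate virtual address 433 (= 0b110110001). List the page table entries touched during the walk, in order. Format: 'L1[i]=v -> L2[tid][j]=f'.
vaddr = 433 = 0b110110001
Split: l1_idx=6, l2_idx=6, offset=1

Answer: L1[6]=2 -> L2[2][6]=35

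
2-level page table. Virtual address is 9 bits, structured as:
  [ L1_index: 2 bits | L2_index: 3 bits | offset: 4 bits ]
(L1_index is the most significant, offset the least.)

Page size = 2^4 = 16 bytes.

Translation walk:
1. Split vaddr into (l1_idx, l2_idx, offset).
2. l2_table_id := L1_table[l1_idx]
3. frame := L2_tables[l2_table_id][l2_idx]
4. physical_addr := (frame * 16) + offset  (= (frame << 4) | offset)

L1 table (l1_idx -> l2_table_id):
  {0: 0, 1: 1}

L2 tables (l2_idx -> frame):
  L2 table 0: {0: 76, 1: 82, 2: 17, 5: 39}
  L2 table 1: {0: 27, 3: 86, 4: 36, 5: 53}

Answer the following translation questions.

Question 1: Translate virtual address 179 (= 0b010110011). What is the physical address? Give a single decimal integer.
vaddr = 179 = 0b010110011
Split: l1_idx=1, l2_idx=3, offset=3
L1[1] = 1
L2[1][3] = 86
paddr = 86 * 16 + 3 = 1379

Answer: 1379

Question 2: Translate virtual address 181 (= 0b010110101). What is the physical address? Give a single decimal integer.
Answer: 1381

Derivation:
vaddr = 181 = 0b010110101
Split: l1_idx=1, l2_idx=3, offset=5
L1[1] = 1
L2[1][3] = 86
paddr = 86 * 16 + 5 = 1381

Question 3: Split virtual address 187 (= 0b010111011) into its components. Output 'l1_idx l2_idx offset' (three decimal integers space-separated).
vaddr = 187 = 0b010111011
  top 2 bits -> l1_idx = 1
  next 3 bits -> l2_idx = 3
  bottom 4 bits -> offset = 11

Answer: 1 3 11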